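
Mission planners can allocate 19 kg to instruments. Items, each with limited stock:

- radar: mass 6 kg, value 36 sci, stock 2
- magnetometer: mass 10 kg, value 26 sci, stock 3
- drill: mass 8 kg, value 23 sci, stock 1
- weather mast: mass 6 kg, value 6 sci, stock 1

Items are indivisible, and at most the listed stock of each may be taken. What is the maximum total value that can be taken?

Top feasible selections:
- 2×radar + 1×weather mast: mass 18, value 78
- 2×radar: mass 12, value 72
Best: 78 sci.

78 sci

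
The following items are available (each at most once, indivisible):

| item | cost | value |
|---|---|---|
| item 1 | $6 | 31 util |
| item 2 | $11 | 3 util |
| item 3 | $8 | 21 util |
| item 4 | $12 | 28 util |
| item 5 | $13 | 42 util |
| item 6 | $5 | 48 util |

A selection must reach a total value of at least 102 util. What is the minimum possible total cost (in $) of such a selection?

Subsets with value ≥ 102, sorted by total cost:
- item 1+item 4+item 6: cost 23, value 107
- item 1+item 5+item 6: cost 24, value 121
Minimum cost: 23 $.

23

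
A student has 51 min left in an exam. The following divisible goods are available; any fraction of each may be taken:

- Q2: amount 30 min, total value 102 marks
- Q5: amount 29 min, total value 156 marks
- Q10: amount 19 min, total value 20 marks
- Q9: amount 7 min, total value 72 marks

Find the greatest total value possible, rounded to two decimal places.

Take in order of value per unit:
- Q9 (72/7 per unit): all 7 → value 72, running total 72.00
- Q5 (156/29 per unit): all 29 → value 156, running total 228.00
- Q2 (102/30 per unit): 15 of 30 → value 15×102/30 = 51.0000, running total 279.00
Total 279.00.

279.00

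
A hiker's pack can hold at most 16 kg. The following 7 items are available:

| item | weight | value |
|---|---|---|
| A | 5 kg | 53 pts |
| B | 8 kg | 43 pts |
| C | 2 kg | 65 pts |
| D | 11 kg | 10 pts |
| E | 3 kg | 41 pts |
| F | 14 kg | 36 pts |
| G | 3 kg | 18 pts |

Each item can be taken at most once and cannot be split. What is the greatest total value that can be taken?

Check high-value combinations within 16 kg:
- A+C+E+G: weight 5+2+3+3=13, value 53+65+41+18=177
- B+C+E+G: weight 8+2+3+3=16, value 43+65+41+18=167
- A+B+C: weight 5+8+2=15, value 53+43+65=161
- A+C+E: weight 5+2+3=10, value 53+65+41=159
Best: 177 pts.

177 pts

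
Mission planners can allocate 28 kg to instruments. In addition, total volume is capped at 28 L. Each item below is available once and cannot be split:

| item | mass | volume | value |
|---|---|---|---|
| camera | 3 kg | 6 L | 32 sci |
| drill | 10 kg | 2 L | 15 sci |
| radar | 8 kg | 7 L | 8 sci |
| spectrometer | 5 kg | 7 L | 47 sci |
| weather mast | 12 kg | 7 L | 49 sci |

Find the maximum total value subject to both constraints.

136 sci

Feasible sets respecting both limits:
- camera+radar+spectrometer+weather mast: mass 28, volume 27, value 136
- camera+spectrometer+weather mast: mass 20, volume 20, value 128
- drill+spectrometer+weather mast: mass 27, volume 16, value 111
Best: 136 sci.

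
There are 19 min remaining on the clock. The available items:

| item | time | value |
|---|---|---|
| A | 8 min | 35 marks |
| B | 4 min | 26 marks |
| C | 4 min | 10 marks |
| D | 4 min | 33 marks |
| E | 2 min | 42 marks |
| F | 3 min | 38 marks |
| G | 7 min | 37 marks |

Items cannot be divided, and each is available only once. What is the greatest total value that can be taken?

Check high-value combinations within 19 min:
- D+E+F+G: time 4+2+3+7=16, value 33+42+38+37=150
- B+C+D+E+F: time 4+4+4+2+3=17, value 26+10+33+42+38=149
- A+D+E+F: time 8+4+2+3=17, value 35+33+42+38=148
Best: 150 marks.

150 marks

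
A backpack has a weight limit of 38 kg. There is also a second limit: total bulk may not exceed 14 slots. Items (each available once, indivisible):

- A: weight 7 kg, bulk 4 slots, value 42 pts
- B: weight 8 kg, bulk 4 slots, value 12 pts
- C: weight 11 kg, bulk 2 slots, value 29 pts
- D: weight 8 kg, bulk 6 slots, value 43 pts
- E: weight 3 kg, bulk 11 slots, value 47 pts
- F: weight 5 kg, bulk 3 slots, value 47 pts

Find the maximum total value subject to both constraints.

132 pts

Feasible sets respecting both limits:
- A+D+F: weight 20, bulk 13, value 132
- A+B+C+F: weight 31, bulk 13, value 130
- C+D+F: weight 24, bulk 11, value 119
Best: 132 pts.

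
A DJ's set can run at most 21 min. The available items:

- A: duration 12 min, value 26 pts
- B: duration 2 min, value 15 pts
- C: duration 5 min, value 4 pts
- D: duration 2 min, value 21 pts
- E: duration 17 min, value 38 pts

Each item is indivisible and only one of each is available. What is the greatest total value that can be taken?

This is a 0/1 knapsack; check combinations near the capacity.
- B+D+E: duration 2+2+17=21, value 15+21+38=74
- A+B+C+D: duration 12+2+5+2=21, value 26+15+4+21=66
- A+B+D: duration 12+2+2=16, value 26+15+21=62
- D+E: duration 2+17=19, value 21+38=59
- B+E: duration 2+17=19, value 15+38=53
Best: 74 pts.

74 pts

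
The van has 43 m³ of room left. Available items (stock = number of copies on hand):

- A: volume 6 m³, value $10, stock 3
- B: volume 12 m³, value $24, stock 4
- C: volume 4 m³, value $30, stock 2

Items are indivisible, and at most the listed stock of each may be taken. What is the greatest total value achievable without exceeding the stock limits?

Best selections within volume 43 and stock limits:
- 1×A + 2×B + 2×C: volume 38, value 118
- 3×A + 1×B + 2×C: volume 38, value 114
Best: $118.

$118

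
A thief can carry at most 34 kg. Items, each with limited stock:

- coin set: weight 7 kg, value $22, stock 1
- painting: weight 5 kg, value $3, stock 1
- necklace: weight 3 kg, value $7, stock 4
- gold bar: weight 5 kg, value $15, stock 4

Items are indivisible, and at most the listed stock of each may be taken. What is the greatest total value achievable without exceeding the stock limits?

Top feasible selections:
- 1×coin set + 2×necklace + 4×gold bar: weight 33, value 96
- 1×coin set + 4×necklace + 3×gold bar: weight 34, value 95
- 1×coin set + 1×necklace + 4×gold bar: weight 30, value 89
Best: $96.

$96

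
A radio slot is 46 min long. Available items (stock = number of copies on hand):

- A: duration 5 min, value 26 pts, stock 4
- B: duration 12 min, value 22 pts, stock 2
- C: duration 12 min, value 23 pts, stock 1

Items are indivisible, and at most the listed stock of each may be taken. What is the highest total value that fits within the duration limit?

149 pts

Best selections within duration 46 and stock limits:
- 4×A + 1×B + 1×C: duration 44, value 149
- 4×A + 2×B: duration 44, value 148
Best: 149 pts.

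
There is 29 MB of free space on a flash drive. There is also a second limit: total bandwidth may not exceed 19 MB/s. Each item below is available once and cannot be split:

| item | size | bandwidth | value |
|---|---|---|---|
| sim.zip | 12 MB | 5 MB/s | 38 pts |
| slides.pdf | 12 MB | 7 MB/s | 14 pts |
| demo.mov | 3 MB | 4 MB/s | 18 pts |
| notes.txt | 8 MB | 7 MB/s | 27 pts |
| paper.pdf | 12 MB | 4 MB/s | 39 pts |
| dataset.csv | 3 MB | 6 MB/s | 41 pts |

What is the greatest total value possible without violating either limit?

118 pts

Feasible sets respecting both limits:
- sim.zip+paper.pdf+dataset.csv: size 27, bandwidth 15, value 118
- notes.txt+paper.pdf+dataset.csv: size 23, bandwidth 17, value 107
- sim.zip+notes.txt+dataset.csv: size 23, bandwidth 18, value 106
- demo.mov+paper.pdf+dataset.csv: size 18, bandwidth 14, value 98
Best: 118 pts.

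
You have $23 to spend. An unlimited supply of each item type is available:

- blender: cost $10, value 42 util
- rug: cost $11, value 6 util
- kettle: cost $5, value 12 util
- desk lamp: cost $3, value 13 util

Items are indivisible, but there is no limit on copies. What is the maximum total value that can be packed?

Best value-per-unit is desk lamp at 13/3; filling with it alone gives 7×13 = 91.
Optimal mix: 2×blender + 1×desk lamp → cost 23, value 97.

97 util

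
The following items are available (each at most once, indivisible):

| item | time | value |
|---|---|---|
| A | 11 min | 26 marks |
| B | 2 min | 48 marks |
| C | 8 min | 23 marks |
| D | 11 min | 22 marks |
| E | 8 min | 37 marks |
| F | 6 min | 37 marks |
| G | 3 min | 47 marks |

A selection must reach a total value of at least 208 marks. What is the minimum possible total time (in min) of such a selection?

Subsets with value ≥ 208, sorted by total time:
- A+B+C+E+F+G: time 38, value 218
- B+C+D+E+F+G: time 38, value 214
- A+B+D+E+F+G: time 41, value 217
- A+B+C+D+E+F+G: time 49, value 240
Minimum time: 38 min.

38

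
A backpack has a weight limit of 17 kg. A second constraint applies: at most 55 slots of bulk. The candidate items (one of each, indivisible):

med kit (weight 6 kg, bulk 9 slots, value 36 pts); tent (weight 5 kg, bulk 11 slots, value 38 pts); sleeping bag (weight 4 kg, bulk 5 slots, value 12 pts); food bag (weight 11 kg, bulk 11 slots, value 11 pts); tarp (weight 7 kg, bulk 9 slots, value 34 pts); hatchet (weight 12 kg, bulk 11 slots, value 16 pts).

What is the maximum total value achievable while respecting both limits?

86 pts

Feasible sets respecting both limits:
- med kit+tent+sleeping bag: weight 15, bulk 25, value 86
- tent+sleeping bag+tarp: weight 16, bulk 25, value 84
- med kit+sleeping bag+tarp: weight 17, bulk 23, value 82
Best: 86 pts.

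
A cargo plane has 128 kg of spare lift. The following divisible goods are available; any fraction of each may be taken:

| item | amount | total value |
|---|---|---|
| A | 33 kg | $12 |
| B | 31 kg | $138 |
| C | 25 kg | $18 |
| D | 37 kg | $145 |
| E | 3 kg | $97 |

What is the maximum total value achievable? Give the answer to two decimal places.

409.64

Take in order of value per unit:
- E (97/3 per unit): all 3 → value 97, running total 97.00
- B (138/31 per unit): all 31 → value 138, running total 235.00
- D (145/37 per unit): all 37 → value 145, running total 380.00
- C (18/25 per unit): all 25 → value 18, running total 398.00
- A (12/33 per unit): 32 of 33 → value 32×12/33 = 11.6364, running total 409.64
Total 409.64.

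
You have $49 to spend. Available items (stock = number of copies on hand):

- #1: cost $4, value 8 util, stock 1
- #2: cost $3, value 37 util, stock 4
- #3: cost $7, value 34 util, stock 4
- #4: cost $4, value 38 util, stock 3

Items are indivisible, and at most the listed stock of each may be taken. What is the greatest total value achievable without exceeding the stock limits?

372 util

Best selections within cost 49 and stock limits:
- 1×#1 + 4×#2 + 3×#3 + 3×#4: cost 49, value 372
- 4×#2 + 3×#3 + 3×#4: cost 45, value 364
- 3×#2 + 4×#3 + 3×#4: cost 49, value 361
Best: 372 util.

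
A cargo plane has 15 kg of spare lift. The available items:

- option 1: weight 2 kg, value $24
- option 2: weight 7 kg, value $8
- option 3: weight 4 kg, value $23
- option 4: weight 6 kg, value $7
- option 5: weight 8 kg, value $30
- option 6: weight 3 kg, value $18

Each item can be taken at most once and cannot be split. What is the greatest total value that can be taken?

$77

Check high-value combinations within 15 kg:
- option 1+option 3+option 5: weight 2+4+8=14, value 24+23+30=77
- option 1+option 5+option 6: weight 2+8+3=13, value 24+30+18=72
- option 1+option 3+option 4+option 6: weight 2+4+6+3=15, value 24+23+7+18=72
Best: $77.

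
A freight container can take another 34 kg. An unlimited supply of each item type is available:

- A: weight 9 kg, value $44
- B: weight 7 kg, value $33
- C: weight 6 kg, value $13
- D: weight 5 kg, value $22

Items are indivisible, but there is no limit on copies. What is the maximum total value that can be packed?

$165

Best value-per-unit is A at 44/9; filling with it alone gives 3×44 = 132.
Optimal mix: 3×A + 1×B → weight 34, value 165.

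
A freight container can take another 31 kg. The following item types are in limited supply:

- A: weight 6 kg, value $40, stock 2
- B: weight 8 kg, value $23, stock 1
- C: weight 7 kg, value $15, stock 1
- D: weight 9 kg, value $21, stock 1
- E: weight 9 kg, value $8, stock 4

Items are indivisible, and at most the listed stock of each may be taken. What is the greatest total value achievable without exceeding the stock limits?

Best selections within weight 31 and stock limits:
- 2×A + 1×B + 1×D: weight 29, value 124
- 2×A + 1×B + 1×C: weight 27, value 118
- 2×A + 1×C + 1×D: weight 28, value 116
- 2×A + 1×B + 1×E: weight 29, value 111
Best: $124.

$124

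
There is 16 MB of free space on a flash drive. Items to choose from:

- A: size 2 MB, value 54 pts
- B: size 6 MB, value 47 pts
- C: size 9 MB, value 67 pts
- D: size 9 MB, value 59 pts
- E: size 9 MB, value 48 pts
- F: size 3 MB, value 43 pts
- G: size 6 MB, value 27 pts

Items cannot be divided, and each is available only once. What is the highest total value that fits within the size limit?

164 pts

Check high-value combinations within 16 MB:
- A+C+F: size 2+9+3=14, value 54+67+43=164
- A+D+F: size 2+9+3=14, value 54+59+43=156
- A+E+F: size 2+9+3=14, value 54+48+43=145
Best: 164 pts.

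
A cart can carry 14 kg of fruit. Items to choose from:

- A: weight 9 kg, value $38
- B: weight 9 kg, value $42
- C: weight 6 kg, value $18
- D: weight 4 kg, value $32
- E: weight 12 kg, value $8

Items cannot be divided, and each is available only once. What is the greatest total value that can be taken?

$74

Check high-value combinations within 14 kg:
- B+D: weight 9+4=13, value 42+32=74
- A+D: weight 9+4=13, value 38+32=70
- C+D: weight 6+4=10, value 18+32=50
- B: weight 9, value 42
Best: $74.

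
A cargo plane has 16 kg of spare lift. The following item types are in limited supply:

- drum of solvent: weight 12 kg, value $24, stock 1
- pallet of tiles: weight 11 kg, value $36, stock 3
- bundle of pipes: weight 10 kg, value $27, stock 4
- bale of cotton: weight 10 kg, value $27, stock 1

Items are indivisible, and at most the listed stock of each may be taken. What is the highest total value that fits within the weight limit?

$36

Best selections within weight 16 and stock limits:
- 1×pallet of tiles: weight 11, value 36
- 1×bale of cotton: weight 10, value 27
- 1×bundle of pipes: weight 10, value 27
- 1×drum of solvent: weight 12, value 24
Best: $36.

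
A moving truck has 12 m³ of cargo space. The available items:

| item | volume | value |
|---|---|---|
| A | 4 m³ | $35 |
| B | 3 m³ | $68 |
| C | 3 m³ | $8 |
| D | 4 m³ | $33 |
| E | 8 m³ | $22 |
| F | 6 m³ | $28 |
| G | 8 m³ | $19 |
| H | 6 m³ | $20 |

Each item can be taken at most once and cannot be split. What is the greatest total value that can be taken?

$136

Check high-value combinations within 12 m³:
- A+B+D: volume 4+3+4=11, value 35+68+33=136
- A+B+C: volume 4+3+3=10, value 35+68+8=111
- B+C+D: volume 3+3+4=10, value 68+8+33=109
Best: $136.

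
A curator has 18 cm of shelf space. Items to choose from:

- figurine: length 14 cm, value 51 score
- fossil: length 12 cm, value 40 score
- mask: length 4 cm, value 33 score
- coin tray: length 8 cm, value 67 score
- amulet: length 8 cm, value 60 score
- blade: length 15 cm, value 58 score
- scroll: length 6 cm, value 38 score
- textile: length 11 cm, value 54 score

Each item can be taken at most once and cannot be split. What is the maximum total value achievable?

Check high-value combinations within 18 cm:
- mask+coin tray+scroll: length 4+8+6=18, value 33+67+38=138
- mask+amulet+scroll: length 4+8+6=18, value 33+60+38=131
- coin tray+amulet: length 8+8=16, value 67+60=127
- coin tray+scroll: length 8+6=14, value 67+38=105
- mask+coin tray: length 4+8=12, value 33+67=100
Best: 138 score.

138 score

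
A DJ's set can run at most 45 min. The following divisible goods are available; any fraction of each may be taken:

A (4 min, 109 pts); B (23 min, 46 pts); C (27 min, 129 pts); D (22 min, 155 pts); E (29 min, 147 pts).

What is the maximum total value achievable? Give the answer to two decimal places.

360.31

Take in order of value per unit:
- A (109/4 per unit): all 4 → value 109, running total 109.00
- D (155/22 per unit): all 22 → value 155, running total 264.00
- E (147/29 per unit): 19 of 29 → value 19×147/29 = 96.3103, running total 360.31
Total 360.31.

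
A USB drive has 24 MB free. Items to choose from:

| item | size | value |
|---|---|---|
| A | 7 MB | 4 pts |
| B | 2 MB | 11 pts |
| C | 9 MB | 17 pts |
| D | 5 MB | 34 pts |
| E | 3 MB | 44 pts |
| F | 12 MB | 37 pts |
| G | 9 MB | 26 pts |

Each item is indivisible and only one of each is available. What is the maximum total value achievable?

126 pts

Check high-value combinations within 24 MB:
- B+D+E+F: size 2+5+3+12=22, value 11+34+44+37=126
- B+D+E+G: size 2+5+3+9=19, value 11+34+44+26=115
- D+E+F: size 5+3+12=20, value 34+44+37=115
- A+D+E+G: size 7+5+3+9=24, value 4+34+44+26=108
Best: 126 pts.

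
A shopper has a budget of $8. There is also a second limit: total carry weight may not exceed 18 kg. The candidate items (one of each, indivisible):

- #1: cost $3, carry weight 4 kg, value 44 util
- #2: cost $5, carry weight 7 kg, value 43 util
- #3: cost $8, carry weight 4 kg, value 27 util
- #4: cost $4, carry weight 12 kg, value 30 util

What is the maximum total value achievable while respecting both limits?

87 util

Feasible sets respecting both limits:
- #1+#2: cost 8, carry weight 11, value 87
- #1+#4: cost 7, carry weight 16, value 74
- #1: cost 3, carry weight 4, value 44
Best: 87 util.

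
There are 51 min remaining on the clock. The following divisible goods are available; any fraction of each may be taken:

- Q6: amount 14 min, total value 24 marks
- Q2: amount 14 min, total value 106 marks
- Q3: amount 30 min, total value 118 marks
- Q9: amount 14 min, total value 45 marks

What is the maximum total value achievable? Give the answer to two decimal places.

246.50

Take in order of value per unit:
- Q2 (106/14 per unit): all 14 → value 106, running total 106.00
- Q3 (118/30 per unit): all 30 → value 118, running total 224.00
- Q9 (45/14 per unit): 7 of 14 → value 7×45/14 = 22.5000, running total 246.50
Total 246.50.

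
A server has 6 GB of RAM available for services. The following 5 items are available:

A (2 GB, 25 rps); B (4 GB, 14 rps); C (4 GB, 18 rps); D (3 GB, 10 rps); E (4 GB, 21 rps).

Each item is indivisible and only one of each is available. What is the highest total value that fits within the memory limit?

46 rps

Check high-value combinations within 6 GB:
- A+E: memory 2+4=6, value 25+21=46
- A+C: memory 2+4=6, value 25+18=43
- A+B: memory 2+4=6, value 25+14=39
- A+D: memory 2+3=5, value 25+10=35
- A: memory 2, value 25
Best: 46 rps.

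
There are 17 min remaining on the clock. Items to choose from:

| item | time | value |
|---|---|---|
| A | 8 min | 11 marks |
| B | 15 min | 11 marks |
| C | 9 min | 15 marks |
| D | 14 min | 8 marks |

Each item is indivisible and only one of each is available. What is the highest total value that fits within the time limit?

26 marks

Check high-value combinations within 17 min:
- A+C: time 8+9=17, value 11+15=26
- C: time 9, value 15
- A: time 8, value 11
- B: time 15, value 11
Best: 26 marks.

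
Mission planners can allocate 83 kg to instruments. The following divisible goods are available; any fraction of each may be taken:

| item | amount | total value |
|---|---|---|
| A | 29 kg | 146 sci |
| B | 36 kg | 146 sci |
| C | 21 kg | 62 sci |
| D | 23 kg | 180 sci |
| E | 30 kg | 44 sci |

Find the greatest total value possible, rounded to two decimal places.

Take in order of value per unit:
- D (180/23 per unit): all 23 → value 180, running total 180.00
- A (146/29 per unit): all 29 → value 146, running total 326.00
- B (146/36 per unit): 31 of 36 → value 31×146/36 = 125.7222, running total 451.72
Total 451.72.

451.72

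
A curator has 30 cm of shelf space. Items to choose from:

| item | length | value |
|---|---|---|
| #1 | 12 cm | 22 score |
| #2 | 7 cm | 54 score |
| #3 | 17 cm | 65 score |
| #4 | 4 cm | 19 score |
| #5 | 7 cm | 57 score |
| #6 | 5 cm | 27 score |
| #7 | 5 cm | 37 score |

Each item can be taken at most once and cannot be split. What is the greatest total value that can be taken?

194 score

Check high-value combinations within 30 cm:
- #2+#4+#5+#6+#7: length 7+4+7+5+5=28, value 54+19+57+27+37=194
- #2+#5+#6+#7: length 7+7+5+5=24, value 54+57+27+37=175
- #2+#4+#5+#7: length 7+4+7+5=23, value 54+19+57+37=167
- #3+#5+#7: length 17+7+5=29, value 65+57+37=159
- #2+#4+#5+#6: length 7+4+7+5=23, value 54+19+57+27=157
Best: 194 score.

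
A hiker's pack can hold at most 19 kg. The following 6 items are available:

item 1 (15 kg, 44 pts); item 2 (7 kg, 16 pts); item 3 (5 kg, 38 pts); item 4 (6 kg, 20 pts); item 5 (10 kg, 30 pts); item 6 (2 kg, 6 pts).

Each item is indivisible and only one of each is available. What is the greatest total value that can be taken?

Check high-value combinations within 19 kg:
- item 3+item 5+item 6: weight 5+10+2=17, value 38+30+6=74
- item 2+item 3+item 4: weight 7+5+6=18, value 16+38+20=74
- item 3+item 5: weight 5+10=15, value 38+30=68
- item 3+item 4+item 6: weight 5+6+2=13, value 38+20+6=64
- item 2+item 3+item 6: weight 7+5+2=14, value 16+38+6=60
Best: 74 pts.

74 pts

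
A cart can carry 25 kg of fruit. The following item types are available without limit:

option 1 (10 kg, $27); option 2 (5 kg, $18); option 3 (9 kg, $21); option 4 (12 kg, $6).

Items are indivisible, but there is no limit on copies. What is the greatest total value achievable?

$90

Best value-per-unit is option 2 at 18/5, and filling with it alone uses weight 5×5=25. No mix of the others beats 5×18 = 90.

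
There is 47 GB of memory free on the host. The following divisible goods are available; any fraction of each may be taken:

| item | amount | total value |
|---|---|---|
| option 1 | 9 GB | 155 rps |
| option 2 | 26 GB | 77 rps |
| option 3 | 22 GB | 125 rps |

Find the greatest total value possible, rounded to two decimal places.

327.38

Take in order of value per unit:
- option 1 (155/9 per unit): all 9 → value 155, running total 155.00
- option 3 (125/22 per unit): all 22 → value 125, running total 280.00
- option 2 (77/26 per unit): 16 of 26 → value 16×77/26 = 47.3846, running total 327.38
Total 327.38.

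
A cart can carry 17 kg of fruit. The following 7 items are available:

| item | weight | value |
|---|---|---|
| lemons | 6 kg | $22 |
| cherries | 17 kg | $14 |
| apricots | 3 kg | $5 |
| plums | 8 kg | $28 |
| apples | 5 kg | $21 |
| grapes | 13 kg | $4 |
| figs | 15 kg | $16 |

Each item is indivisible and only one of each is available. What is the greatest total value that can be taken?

Check high-value combinations within 17 kg:
- lemons+apricots+plums: weight 6+3+8=17, value 22+5+28=55
- apricots+plums+apples: weight 3+8+5=16, value 5+28+21=54
- lemons+plums: weight 6+8=14, value 22+28=50
- plums+apples: weight 8+5=13, value 28+21=49
Best: $55.

$55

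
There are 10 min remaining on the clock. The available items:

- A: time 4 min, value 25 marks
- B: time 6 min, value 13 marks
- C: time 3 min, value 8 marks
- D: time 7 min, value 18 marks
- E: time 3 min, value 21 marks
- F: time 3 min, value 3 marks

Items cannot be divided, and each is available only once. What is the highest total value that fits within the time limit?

This is a 0/1 knapsack; check combinations near the capacity.
- A+C+E: time 4+3+3=10, value 25+8+21=54
- A+E+F: time 4+3+3=10, value 25+21+3=49
- A+E: time 4+3=7, value 25+21=46
Best: 54 marks.

54 marks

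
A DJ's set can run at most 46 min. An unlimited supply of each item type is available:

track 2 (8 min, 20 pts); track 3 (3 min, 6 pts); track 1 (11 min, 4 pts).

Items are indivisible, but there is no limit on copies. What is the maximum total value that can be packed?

112 pts

Best value-per-unit is track 2 at 20/8; filling with it alone gives 5×20 = 100.
Optimal mix: 5×track 2 + 2×track 3 → duration 46, value 112.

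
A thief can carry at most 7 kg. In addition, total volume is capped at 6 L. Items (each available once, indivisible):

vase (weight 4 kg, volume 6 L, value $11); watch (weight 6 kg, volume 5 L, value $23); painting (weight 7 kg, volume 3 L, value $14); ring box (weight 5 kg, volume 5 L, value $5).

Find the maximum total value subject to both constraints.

$23

Feasible sets respecting both limits:
- watch: weight 6, volume 5, value 23
- painting: weight 7, volume 3, value 14
- vase: weight 4, volume 6, value 11
Best: $23.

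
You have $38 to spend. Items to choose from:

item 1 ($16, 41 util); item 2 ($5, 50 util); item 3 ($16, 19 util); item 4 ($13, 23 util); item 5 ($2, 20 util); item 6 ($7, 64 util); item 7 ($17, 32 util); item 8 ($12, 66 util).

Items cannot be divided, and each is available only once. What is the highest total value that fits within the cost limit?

Check high-value combinations within $38:
- item 2+item 4+item 6+item 8: cost 5+13+7+12=37, value 50+23+64+66=203
- item 2+item 5+item 6+item 8: cost 5+2+7+12=26, value 50+20+64+66=200
- item 1+item 5+item 6+item 8: cost 16+2+7+12=37, value 41+20+64+66=191
Best: 203 util.

203 util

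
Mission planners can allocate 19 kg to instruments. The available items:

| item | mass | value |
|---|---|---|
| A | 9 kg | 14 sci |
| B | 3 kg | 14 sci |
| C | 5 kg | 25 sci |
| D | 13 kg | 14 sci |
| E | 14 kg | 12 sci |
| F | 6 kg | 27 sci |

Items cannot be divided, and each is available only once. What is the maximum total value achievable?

Check high-value combinations within 19 kg:
- B+C+F: mass 3+5+6=14, value 14+25+27=66
- A+B+F: mass 9+3+6=18, value 14+14+27=55
- A+B+C: mass 9+3+5=17, value 14+14+25=53
- C+F: mass 5+6=11, value 25+27=52
Best: 66 sci.

66 sci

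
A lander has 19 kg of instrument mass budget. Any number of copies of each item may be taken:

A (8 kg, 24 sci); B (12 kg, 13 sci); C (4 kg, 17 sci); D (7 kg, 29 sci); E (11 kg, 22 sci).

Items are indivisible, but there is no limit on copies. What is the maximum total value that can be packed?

Best value-per-unit is C at 17/4; filling with it alone gives 4×17 = 68.
Optimal mix: 3×C + 1×D → mass 19, value 80.

80 sci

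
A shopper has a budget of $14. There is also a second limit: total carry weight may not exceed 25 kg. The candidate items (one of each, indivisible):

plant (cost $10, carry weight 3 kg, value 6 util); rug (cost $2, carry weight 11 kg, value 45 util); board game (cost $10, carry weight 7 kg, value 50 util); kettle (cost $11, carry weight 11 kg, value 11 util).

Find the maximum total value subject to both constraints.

95 util

Feasible sets respecting both limits:
- rug+board game: cost 12, carry weight 18, value 95
- rug+kettle: cost 13, carry weight 22, value 56
- plant+rug: cost 12, carry weight 14, value 51
Best: 95 util.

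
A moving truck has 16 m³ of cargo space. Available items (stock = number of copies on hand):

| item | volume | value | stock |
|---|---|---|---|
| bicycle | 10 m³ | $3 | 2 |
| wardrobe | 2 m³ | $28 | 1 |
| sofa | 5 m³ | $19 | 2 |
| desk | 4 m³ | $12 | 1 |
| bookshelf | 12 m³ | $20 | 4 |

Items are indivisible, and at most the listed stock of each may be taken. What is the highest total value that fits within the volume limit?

$78

Top feasible selections:
- 1×wardrobe + 2×sofa + 1×desk: volume 16, value 78
- 1×wardrobe + 2×sofa: volume 12, value 66
Best: $78.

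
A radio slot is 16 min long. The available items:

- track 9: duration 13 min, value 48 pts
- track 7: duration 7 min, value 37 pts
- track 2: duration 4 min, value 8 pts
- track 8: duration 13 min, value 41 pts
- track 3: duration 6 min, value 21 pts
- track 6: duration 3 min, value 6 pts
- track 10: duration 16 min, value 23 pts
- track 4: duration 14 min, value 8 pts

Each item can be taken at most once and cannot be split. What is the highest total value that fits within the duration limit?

64 pts

Check high-value combinations within 16 min:
- track 7+track 3+track 6: duration 7+6+3=16, value 37+21+6=64
- track 7+track 3: duration 7+6=13, value 37+21=58
- track 9+track 6: duration 13+3=16, value 48+6=54
- track 7+track 2+track 6: duration 7+4+3=14, value 37+8+6=51
- track 9: duration 13, value 48
Best: 64 pts.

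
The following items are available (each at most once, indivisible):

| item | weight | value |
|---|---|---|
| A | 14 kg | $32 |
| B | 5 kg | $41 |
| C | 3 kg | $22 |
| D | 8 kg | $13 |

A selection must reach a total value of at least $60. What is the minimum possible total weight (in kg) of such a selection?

8

Subsets with value ≥ 60, sorted by total weight:
- B+C: weight 8, value 63
- B+C+D: weight 16, value 76
- A+B: weight 19, value 73
- A+B+C: weight 22, value 95
Minimum weight: 8 kg.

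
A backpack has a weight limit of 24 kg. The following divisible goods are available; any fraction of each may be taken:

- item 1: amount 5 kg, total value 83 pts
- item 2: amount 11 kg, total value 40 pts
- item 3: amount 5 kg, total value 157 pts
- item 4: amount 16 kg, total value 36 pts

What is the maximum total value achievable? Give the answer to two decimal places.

Take in order of value per unit:
- item 3 (157/5 per unit): all 5 → value 157, running total 157.00
- item 1 (83/5 per unit): all 5 → value 83, running total 240.00
- item 2 (40/11 per unit): all 11 → value 40, running total 280.00
- item 4 (36/16 per unit): 3 of 16 → value 3×36/16 = 6.7500, running total 286.75
Total 286.75.

286.75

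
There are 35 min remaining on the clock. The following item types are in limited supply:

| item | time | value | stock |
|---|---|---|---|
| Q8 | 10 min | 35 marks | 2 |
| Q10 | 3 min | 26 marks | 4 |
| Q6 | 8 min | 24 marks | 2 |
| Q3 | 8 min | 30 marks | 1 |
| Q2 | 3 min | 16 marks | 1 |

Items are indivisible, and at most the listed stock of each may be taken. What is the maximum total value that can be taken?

Top feasible selections:
- 2×Q8 + 4×Q10 + 1×Q2: time 35, value 190
- 1×Q8 + 4×Q10 + 1×Q3 + 1×Q2: time 33, value 185
- 1×Q8 + 4×Q10 + 1×Q6 + 1×Q2: time 33, value 179
Best: 190 marks.

190 marks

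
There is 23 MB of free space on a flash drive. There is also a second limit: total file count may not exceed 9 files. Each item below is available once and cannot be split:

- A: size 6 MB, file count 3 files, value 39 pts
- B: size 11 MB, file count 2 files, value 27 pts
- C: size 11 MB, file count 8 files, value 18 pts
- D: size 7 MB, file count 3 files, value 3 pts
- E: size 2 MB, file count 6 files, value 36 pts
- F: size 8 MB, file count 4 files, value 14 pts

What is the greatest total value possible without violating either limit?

75 pts

Feasible sets respecting both limits:
- A+E: size 8, file count 9, value 75
- A+B: size 17, file count 5, value 66
- B+E: size 13, file count 8, value 63
Best: 75 pts.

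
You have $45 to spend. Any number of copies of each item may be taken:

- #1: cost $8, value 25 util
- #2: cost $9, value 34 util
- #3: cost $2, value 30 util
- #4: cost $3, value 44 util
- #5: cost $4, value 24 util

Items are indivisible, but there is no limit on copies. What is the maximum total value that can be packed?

Best value-per-unit is #3 at 30/2; filling with it alone gives 22×30 = 660.
Optimal mix: 21×#3 + 1×#4 → cost 45, value 674.

674 util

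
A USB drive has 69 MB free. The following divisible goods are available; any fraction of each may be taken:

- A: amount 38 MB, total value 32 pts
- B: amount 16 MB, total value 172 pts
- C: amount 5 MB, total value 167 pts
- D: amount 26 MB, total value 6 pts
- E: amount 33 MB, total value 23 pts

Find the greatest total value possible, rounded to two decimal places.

Take in order of value per unit:
- C (167/5 per unit): all 5 → value 167, running total 167.00
- B (172/16 per unit): all 16 → value 172, running total 339.00
- A (32/38 per unit): all 38 → value 32, running total 371.00
- E (23/33 per unit): 10 of 33 → value 10×23/33 = 6.9697, running total 377.97
Total 377.97.

377.97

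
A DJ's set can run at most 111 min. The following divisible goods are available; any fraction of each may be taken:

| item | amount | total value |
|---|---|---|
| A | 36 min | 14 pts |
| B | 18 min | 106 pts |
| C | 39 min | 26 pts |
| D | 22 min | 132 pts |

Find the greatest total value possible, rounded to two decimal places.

Take in order of value per unit:
- D (132/22 per unit): all 22 → value 132, running total 132.00
- B (106/18 per unit): all 18 → value 106, running total 238.00
- C (26/39 per unit): all 39 → value 26, running total 264.00
- A (14/36 per unit): 32 of 36 → value 32×14/36 = 12.4444, running total 276.44
Total 276.44.

276.44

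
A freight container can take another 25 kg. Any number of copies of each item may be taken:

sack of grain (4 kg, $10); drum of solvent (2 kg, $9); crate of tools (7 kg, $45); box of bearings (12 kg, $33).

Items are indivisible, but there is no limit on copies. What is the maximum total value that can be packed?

Best value-per-unit is crate of tools at 45/7; filling with it alone gives 3×45 = 135.
Optimal mix: 2×drum of solvent + 3×crate of tools → weight 25, value 153.

$153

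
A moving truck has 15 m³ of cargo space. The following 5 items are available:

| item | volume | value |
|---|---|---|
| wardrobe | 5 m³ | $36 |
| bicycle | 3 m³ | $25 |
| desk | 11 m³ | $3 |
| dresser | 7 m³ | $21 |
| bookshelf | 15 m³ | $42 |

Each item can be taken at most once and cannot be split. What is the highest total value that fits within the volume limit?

Check high-value combinations within 15 m³:
- wardrobe+bicycle+dresser: volume 5+3+7=15, value 36+25+21=82
- wardrobe+bicycle: volume 5+3=8, value 36+25=61
- wardrobe+dresser: volume 5+7=12, value 36+21=57
Best: $82.

$82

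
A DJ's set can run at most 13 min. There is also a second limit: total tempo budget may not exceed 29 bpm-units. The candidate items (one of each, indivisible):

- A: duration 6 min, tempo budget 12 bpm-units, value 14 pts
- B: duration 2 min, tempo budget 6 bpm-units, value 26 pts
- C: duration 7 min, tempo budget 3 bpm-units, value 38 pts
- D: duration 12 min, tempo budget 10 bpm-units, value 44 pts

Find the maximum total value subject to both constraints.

Feasible sets respecting both limits:
- B+C: duration 9, tempo budget 9, value 64
- A+C: duration 13, tempo budget 15, value 52
- D: duration 12, tempo budget 10, value 44
Best: 64 pts.

64 pts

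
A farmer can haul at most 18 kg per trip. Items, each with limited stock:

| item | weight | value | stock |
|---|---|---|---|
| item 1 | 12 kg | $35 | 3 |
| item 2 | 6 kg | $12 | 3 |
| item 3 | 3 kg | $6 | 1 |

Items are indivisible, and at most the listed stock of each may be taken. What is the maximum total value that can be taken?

$47

Top feasible selections:
- 1×item 1 + 1×item 2: weight 18, value 47
- 1×item 1 + 1×item 3: weight 15, value 41
Best: $47.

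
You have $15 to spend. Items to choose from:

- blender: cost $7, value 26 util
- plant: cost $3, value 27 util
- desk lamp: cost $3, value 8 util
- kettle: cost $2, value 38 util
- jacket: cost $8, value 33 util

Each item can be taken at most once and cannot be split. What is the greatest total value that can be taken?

99 util

Check high-value combinations within $15:
- blender+plant+desk lamp+kettle: cost 7+3+3+2=15, value 26+27+8+38=99
- plant+kettle+jacket: cost 3+2+8=13, value 27+38+33=98
- blender+plant+kettle: cost 7+3+2=12, value 26+27+38=91
- desk lamp+kettle+jacket: cost 3+2+8=13, value 8+38+33=79
Best: 99 util.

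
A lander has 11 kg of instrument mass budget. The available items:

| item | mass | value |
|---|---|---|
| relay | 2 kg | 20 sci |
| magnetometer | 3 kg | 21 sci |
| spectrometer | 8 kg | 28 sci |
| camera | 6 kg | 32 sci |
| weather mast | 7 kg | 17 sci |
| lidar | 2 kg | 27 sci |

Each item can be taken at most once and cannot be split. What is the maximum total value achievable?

80 sci

This is a 0/1 knapsack; check combinations near the capacity.
- magnetometer+camera+lidar: mass 3+6+2=11, value 21+32+27=80
- relay+camera+lidar: mass 2+6+2=10, value 20+32+27=79
- relay+magnetometer+camera: mass 2+3+6=11, value 20+21+32=73
- relay+magnetometer+lidar: mass 2+3+2=7, value 20+21+27=68
Best: 80 sci.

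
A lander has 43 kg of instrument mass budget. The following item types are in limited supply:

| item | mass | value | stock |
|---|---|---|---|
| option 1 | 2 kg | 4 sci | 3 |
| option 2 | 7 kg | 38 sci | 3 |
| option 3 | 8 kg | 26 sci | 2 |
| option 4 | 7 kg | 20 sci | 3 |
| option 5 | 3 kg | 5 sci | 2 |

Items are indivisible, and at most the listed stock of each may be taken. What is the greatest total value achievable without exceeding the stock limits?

180 sci

Best selections within mass 43 and stock limits:
- 3×option 2 + 1×option 3 + 2×option 4: mass 43, value 180
- 3×option 1 + 3×option 2 + 2×option 3: mass 43, value 178
- 3×option 2 + 2×option 3 + 2×option 5: mass 43, value 176
- 1×option 1 + 3×option 2 + 2×option 3 + 1×option 5: mass 42, value 175
Best: 180 sci.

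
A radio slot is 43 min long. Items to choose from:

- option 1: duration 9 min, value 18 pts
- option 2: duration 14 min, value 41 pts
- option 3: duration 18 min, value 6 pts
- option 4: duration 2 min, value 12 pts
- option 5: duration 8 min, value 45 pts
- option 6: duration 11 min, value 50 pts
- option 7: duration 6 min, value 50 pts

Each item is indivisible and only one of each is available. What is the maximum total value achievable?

This is a 0/1 knapsack; check combinations near the capacity.
- option 2+option 4+option 5+option 6+option 7: duration 14+2+8+11+6=41, value 41+12+45+50+50=198
- option 2+option 5+option 6+option 7: duration 14+8+11+6=39, value 41+45+50+50=186
- option 1+option 4+option 5+option 6+option 7: duration 9+2+8+11+6=36, value 18+12+45+50+50=175
Best: 198 pts.

198 pts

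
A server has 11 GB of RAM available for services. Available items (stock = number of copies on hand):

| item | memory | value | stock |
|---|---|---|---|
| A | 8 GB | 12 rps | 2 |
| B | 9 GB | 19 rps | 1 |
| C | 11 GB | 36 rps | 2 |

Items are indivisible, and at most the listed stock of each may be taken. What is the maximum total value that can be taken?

36 rps

Top feasible selections:
- 1×C: memory 11, value 36
- 1×B: memory 9, value 19
Best: 36 rps.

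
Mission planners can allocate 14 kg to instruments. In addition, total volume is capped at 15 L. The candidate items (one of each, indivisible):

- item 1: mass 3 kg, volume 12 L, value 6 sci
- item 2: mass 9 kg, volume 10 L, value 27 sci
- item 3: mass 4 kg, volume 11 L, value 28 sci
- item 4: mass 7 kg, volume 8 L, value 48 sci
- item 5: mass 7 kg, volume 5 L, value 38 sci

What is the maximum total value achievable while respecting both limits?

86 sci

Feasible sets respecting both limits:
- item 4+item 5: mass 14, volume 13, value 86
- item 4: mass 7, volume 8, value 48
- item 5: mass 7, volume 5, value 38
- item 3: mass 4, volume 11, value 28
Best: 86 sci.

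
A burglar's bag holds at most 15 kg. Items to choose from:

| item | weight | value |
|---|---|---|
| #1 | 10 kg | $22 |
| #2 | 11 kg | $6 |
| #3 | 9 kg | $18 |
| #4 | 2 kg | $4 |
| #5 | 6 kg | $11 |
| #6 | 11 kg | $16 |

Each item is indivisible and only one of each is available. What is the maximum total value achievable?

$29

Check high-value combinations within 15 kg:
- #3+#5: weight 9+6=15, value 18+11=29
- #1+#4: weight 10+2=12, value 22+4=26
- #1: weight 10, value 22
- #3+#4: weight 9+2=11, value 18+4=22
- #4+#6: weight 2+11=13, value 4+16=20
Best: $29.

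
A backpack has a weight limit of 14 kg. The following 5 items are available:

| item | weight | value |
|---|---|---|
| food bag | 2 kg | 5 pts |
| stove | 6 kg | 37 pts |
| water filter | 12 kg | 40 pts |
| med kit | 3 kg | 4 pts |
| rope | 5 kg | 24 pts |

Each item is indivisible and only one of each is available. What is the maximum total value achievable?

Check high-value combinations within 14 kg:
- food bag+stove+rope: weight 2+6+5=13, value 5+37+24=66
- stove+med kit+rope: weight 6+3+5=14, value 37+4+24=65
- stove+rope: weight 6+5=11, value 37+24=61
Best: 66 pts.

66 pts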